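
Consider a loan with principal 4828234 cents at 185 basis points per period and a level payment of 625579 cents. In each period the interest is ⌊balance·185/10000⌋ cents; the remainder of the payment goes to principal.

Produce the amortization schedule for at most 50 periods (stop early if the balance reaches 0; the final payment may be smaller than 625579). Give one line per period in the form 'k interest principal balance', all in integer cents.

1. interest=⌊4828234·185/10000⌋=89322; principal=625579-89322=536257; balance=4828234-536257=4291977
2. interest=⌊4291977·185/10000⌋=79401; principal=625579-79401=546178; balance=4291977-546178=3745799
3. interest=⌊3745799·185/10000⌋=69297; principal=625579-69297=556282; balance=3745799-556282=3189517
4. interest=⌊3189517·185/10000⌋=59006; principal=625579-59006=566573; balance=3189517-566573=2622944
5. interest=⌊2622944·185/10000⌋=48524; principal=625579-48524=577055; balance=2622944-577055=2045889
6. interest=⌊2045889·185/10000⌋=37848; principal=625579-37848=587731; balance=2045889-587731=1458158
7. interest=⌊1458158·185/10000⌋=26975; principal=625579-26975=598604; balance=1458158-598604=859554
8. interest=⌊859554·185/10000⌋=15901; principal=625579-15901=609678; balance=859554-609678=249876
9. interest=⌊249876·185/10000⌋=4622; principal=min(625579-4622,249876)=249876; balance=249876-249876=0

1 89322 536257 4291977
2 79401 546178 3745799
3 69297 556282 3189517
4 59006 566573 2622944
5 48524 577055 2045889
6 37848 587731 1458158
7 26975 598604 859554
8 15901 609678 249876
9 4622 249876 0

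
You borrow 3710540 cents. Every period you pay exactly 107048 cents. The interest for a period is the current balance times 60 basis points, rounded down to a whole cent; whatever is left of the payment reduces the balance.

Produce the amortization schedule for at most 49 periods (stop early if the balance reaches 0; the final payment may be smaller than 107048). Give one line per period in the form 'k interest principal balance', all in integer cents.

1. interest=⌊3710540·60/10000⌋=22263; principal=107048-22263=84785; balance=3710540-84785=3625755
2. interest=⌊3625755·60/10000⌋=21754; principal=107048-21754=85294; balance=3625755-85294=3540461
3. interest=⌊3540461·60/10000⌋=21242; principal=107048-21242=85806; balance=3540461-85806=3454655
4. interest=⌊3454655·60/10000⌋=20727; principal=107048-20727=86321; balance=3454655-86321=3368334
5. interest=⌊3368334·60/10000⌋=20210; principal=107048-20210=86838; balance=3368334-86838=3281496
6. interest=⌊3281496·60/10000⌋=19688; principal=107048-19688=87360; balance=3281496-87360=3194136
7. interest=⌊3194136·60/10000⌋=19164; principal=107048-19164=87884; balance=3194136-87884=3106252
8. interest=⌊3106252·60/10000⌋=18637; principal=107048-18637=88411; balance=3106252-88411=3017841
9. interest=⌊3017841·60/10000⌋=18107; principal=107048-18107=88941; balance=3017841-88941=2928900
10. interest=⌊2928900·60/10000⌋=17573; principal=107048-17573=89475; balance=2928900-89475=2839425
11. interest=⌊2839425·60/10000⌋=17036; principal=107048-17036=90012; balance=2839425-90012=2749413
12. interest=⌊2749413·60/10000⌋=16496; principal=107048-16496=90552; balance=2749413-90552=2658861
13. interest=⌊2658861·60/10000⌋=15953; principal=107048-15953=91095; balance=2658861-91095=2567766
14. interest=⌊2567766·60/10000⌋=15406; principal=107048-15406=91642; balance=2567766-91642=2476124
15. interest=⌊2476124·60/10000⌋=14856; principal=107048-14856=92192; balance=2476124-92192=2383932
16. interest=⌊2383932·60/10000⌋=14303; principal=107048-14303=92745; balance=2383932-92745=2291187
17. interest=⌊2291187·60/10000⌋=13747; principal=107048-13747=93301; balance=2291187-93301=2197886
18. interest=⌊2197886·60/10000⌋=13187; principal=107048-13187=93861; balance=2197886-93861=2104025
19. interest=⌊2104025·60/10000⌋=12624; principal=107048-12624=94424; balance=2104025-94424=2009601
20. interest=⌊2009601·60/10000⌋=12057; principal=107048-12057=94991; balance=2009601-94991=1914610
21. interest=⌊1914610·60/10000⌋=11487; principal=107048-11487=95561; balance=1914610-95561=1819049
22. interest=⌊1819049·60/10000⌋=10914; principal=107048-10914=96134; balance=1819049-96134=1722915
23. interest=⌊1722915·60/10000⌋=10337; principal=107048-10337=96711; balance=1722915-96711=1626204
24. interest=⌊1626204·60/10000⌋=9757; principal=107048-9757=97291; balance=1626204-97291=1528913
25. interest=⌊1528913·60/10000⌋=9173; principal=107048-9173=97875; balance=1528913-97875=1431038
26. interest=⌊1431038·60/10000⌋=8586; principal=107048-8586=98462; balance=1431038-98462=1332576
27. interest=⌊1332576·60/10000⌋=7995; principal=107048-7995=99053; balance=1332576-99053=1233523
28. interest=⌊1233523·60/10000⌋=7401; principal=107048-7401=99647; balance=1233523-99647=1133876
29. interest=⌊1133876·60/10000⌋=6803; principal=107048-6803=100245; balance=1133876-100245=1033631
30. interest=⌊1033631·60/10000⌋=6201; principal=107048-6201=100847; balance=1033631-100847=932784
31. interest=⌊932784·60/10000⌋=5596; principal=107048-5596=101452; balance=932784-101452=831332
32. interest=⌊831332·60/10000⌋=4987; principal=107048-4987=102061; balance=831332-102061=729271
33. interest=⌊729271·60/10000⌋=4375; principal=107048-4375=102673; balance=729271-102673=626598
34. interest=⌊626598·60/10000⌋=3759; principal=107048-3759=103289; balance=626598-103289=523309
35. interest=⌊523309·60/10000⌋=3139; principal=107048-3139=103909; balance=523309-103909=419400
36. interest=⌊419400·60/10000⌋=2516; principal=107048-2516=104532; balance=419400-104532=314868
37. interest=⌊314868·60/10000⌋=1889; principal=107048-1889=105159; balance=314868-105159=209709
38. interest=⌊209709·60/10000⌋=1258; principal=107048-1258=105790; balance=209709-105790=103919
39. interest=⌊103919·60/10000⌋=623; principal=min(107048-623,103919)=103919; balance=103919-103919=0

1 22263 84785 3625755
2 21754 85294 3540461
3 21242 85806 3454655
4 20727 86321 3368334
5 20210 86838 3281496
6 19688 87360 3194136
7 19164 87884 3106252
8 18637 88411 3017841
9 18107 88941 2928900
10 17573 89475 2839425
11 17036 90012 2749413
12 16496 90552 2658861
13 15953 91095 2567766
14 15406 91642 2476124
15 14856 92192 2383932
16 14303 92745 2291187
17 13747 93301 2197886
18 13187 93861 2104025
19 12624 94424 2009601
20 12057 94991 1914610
21 11487 95561 1819049
22 10914 96134 1722915
23 10337 96711 1626204
24 9757 97291 1528913
25 9173 97875 1431038
26 8586 98462 1332576
27 7995 99053 1233523
28 7401 99647 1133876
29 6803 100245 1033631
30 6201 100847 932784
31 5596 101452 831332
32 4987 102061 729271
33 4375 102673 626598
34 3759 103289 523309
35 3139 103909 419400
36 2516 104532 314868
37 1889 105159 209709
38 1258 105790 103919
39 623 103919 0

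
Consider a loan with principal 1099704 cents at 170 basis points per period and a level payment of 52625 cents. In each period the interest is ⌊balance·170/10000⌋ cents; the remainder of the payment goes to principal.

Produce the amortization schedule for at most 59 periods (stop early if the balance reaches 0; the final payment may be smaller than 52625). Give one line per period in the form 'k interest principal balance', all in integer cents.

1. interest=⌊1099704·170/10000⌋=18694; principal=52625-18694=33931; balance=1099704-33931=1065773
2. interest=⌊1065773·170/10000⌋=18118; principal=52625-18118=34507; balance=1065773-34507=1031266
3. interest=⌊1031266·170/10000⌋=17531; principal=52625-17531=35094; balance=1031266-35094=996172
4. interest=⌊996172·170/10000⌋=16934; principal=52625-16934=35691; balance=996172-35691=960481
5. interest=⌊960481·170/10000⌋=16328; principal=52625-16328=36297; balance=960481-36297=924184
6. interest=⌊924184·170/10000⌋=15711; principal=52625-15711=36914; balance=924184-36914=887270
7. interest=⌊887270·170/10000⌋=15083; principal=52625-15083=37542; balance=887270-37542=849728
8. interest=⌊849728·170/10000⌋=14445; principal=52625-14445=38180; balance=849728-38180=811548
9. interest=⌊811548·170/10000⌋=13796; principal=52625-13796=38829; balance=811548-38829=772719
10. interest=⌊772719·170/10000⌋=13136; principal=52625-13136=39489; balance=772719-39489=733230
11. interest=⌊733230·170/10000⌋=12464; principal=52625-12464=40161; balance=733230-40161=693069
12. interest=⌊693069·170/10000⌋=11782; principal=52625-11782=40843; balance=693069-40843=652226
13. interest=⌊652226·170/10000⌋=11087; principal=52625-11087=41538; balance=652226-41538=610688
14. interest=⌊610688·170/10000⌋=10381; principal=52625-10381=42244; balance=610688-42244=568444
15. interest=⌊568444·170/10000⌋=9663; principal=52625-9663=42962; balance=568444-42962=525482
16. interest=⌊525482·170/10000⌋=8933; principal=52625-8933=43692; balance=525482-43692=481790
17. interest=⌊481790·170/10000⌋=8190; principal=52625-8190=44435; balance=481790-44435=437355
18. interest=⌊437355·170/10000⌋=7435; principal=52625-7435=45190; balance=437355-45190=392165
19. interest=⌊392165·170/10000⌋=6666; principal=52625-6666=45959; balance=392165-45959=346206
20. interest=⌊346206·170/10000⌋=5885; principal=52625-5885=46740; balance=346206-46740=299466
21. interest=⌊299466·170/10000⌋=5090; principal=52625-5090=47535; balance=299466-47535=251931
22. interest=⌊251931·170/10000⌋=4282; principal=52625-4282=48343; balance=251931-48343=203588
23. interest=⌊203588·170/10000⌋=3460; principal=52625-3460=49165; balance=203588-49165=154423
24. interest=⌊154423·170/10000⌋=2625; principal=52625-2625=50000; balance=154423-50000=104423
25. interest=⌊104423·170/10000⌋=1775; principal=52625-1775=50850; balance=104423-50850=53573
26. interest=⌊53573·170/10000⌋=910; principal=52625-910=51715; balance=53573-51715=1858
27. interest=⌊1858·170/10000⌋=31; principal=min(52625-31,1858)=1858; balance=1858-1858=0

1 18694 33931 1065773
2 18118 34507 1031266
3 17531 35094 996172
4 16934 35691 960481
5 16328 36297 924184
6 15711 36914 887270
7 15083 37542 849728
8 14445 38180 811548
9 13796 38829 772719
10 13136 39489 733230
11 12464 40161 693069
12 11782 40843 652226
13 11087 41538 610688
14 10381 42244 568444
15 9663 42962 525482
16 8933 43692 481790
17 8190 44435 437355
18 7435 45190 392165
19 6666 45959 346206
20 5885 46740 299466
21 5090 47535 251931
22 4282 48343 203588
23 3460 49165 154423
24 2625 50000 104423
25 1775 50850 53573
26 910 51715 1858
27 31 1858 0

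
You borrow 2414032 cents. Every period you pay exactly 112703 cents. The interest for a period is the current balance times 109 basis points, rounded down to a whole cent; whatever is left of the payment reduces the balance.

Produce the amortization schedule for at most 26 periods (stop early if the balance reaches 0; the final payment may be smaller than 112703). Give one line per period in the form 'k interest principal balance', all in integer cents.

1. interest=⌊2414032·109/10000⌋=26312; principal=112703-26312=86391; balance=2414032-86391=2327641
2. interest=⌊2327641·109/10000⌋=25371; principal=112703-25371=87332; balance=2327641-87332=2240309
3. interest=⌊2240309·109/10000⌋=24419; principal=112703-24419=88284; balance=2240309-88284=2152025
4. interest=⌊2152025·109/10000⌋=23457; principal=112703-23457=89246; balance=2152025-89246=2062779
5. interest=⌊2062779·109/10000⌋=22484; principal=112703-22484=90219; balance=2062779-90219=1972560
6. interest=⌊1972560·109/10000⌋=21500; principal=112703-21500=91203; balance=1972560-91203=1881357
7. interest=⌊1881357·109/10000⌋=20506; principal=112703-20506=92197; balance=1881357-92197=1789160
8. interest=⌊1789160·109/10000⌋=19501; principal=112703-19501=93202; balance=1789160-93202=1695958
9. interest=⌊1695958·109/10000⌋=18485; principal=112703-18485=94218; balance=1695958-94218=1601740
10. interest=⌊1601740·109/10000⌋=17458; principal=112703-17458=95245; balance=1601740-95245=1506495
11. interest=⌊1506495·109/10000⌋=16420; principal=112703-16420=96283; balance=1506495-96283=1410212
12. interest=⌊1410212·109/10000⌋=15371; principal=112703-15371=97332; balance=1410212-97332=1312880
13. interest=⌊1312880·109/10000⌋=14310; principal=112703-14310=98393; balance=1312880-98393=1214487
14. interest=⌊1214487·109/10000⌋=13237; principal=112703-13237=99466; balance=1214487-99466=1115021
15. interest=⌊1115021·109/10000⌋=12153; principal=112703-12153=100550; balance=1115021-100550=1014471
16. interest=⌊1014471·109/10000⌋=11057; principal=112703-11057=101646; balance=1014471-101646=912825
17. interest=⌊912825·109/10000⌋=9949; principal=112703-9949=102754; balance=912825-102754=810071
18. interest=⌊810071·109/10000⌋=8829; principal=112703-8829=103874; balance=810071-103874=706197
19. interest=⌊706197·109/10000⌋=7697; principal=112703-7697=105006; balance=706197-105006=601191
20. interest=⌊601191·109/10000⌋=6552; principal=112703-6552=106151; balance=601191-106151=495040
21. interest=⌊495040·109/10000⌋=5395; principal=112703-5395=107308; balance=495040-107308=387732
22. interest=⌊387732·109/10000⌋=4226; principal=112703-4226=108477; balance=387732-108477=279255
23. interest=⌊279255·109/10000⌋=3043; principal=112703-3043=109660; balance=279255-109660=169595
24. interest=⌊169595·109/10000⌋=1848; principal=112703-1848=110855; balance=169595-110855=58740
25. interest=⌊58740·109/10000⌋=640; principal=min(112703-640,58740)=58740; balance=58740-58740=0

1 26312 86391 2327641
2 25371 87332 2240309
3 24419 88284 2152025
4 23457 89246 2062779
5 22484 90219 1972560
6 21500 91203 1881357
7 20506 92197 1789160
8 19501 93202 1695958
9 18485 94218 1601740
10 17458 95245 1506495
11 16420 96283 1410212
12 15371 97332 1312880
13 14310 98393 1214487
14 13237 99466 1115021
15 12153 100550 1014471
16 11057 101646 912825
17 9949 102754 810071
18 8829 103874 706197
19 7697 105006 601191
20 6552 106151 495040
21 5395 107308 387732
22 4226 108477 279255
23 3043 109660 169595
24 1848 110855 58740
25 640 58740 0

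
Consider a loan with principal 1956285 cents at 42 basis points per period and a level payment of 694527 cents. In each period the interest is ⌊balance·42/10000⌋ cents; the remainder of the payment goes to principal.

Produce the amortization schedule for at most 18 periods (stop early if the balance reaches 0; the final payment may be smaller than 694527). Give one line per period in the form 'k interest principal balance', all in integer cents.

1 8216 686311 1269974
2 5333 689194 580780
3 2439 580780 0

1. interest=⌊1956285·42/10000⌋=8216; principal=694527-8216=686311; balance=1956285-686311=1269974
2. interest=⌊1269974·42/10000⌋=5333; principal=694527-5333=689194; balance=1269974-689194=580780
3. interest=⌊580780·42/10000⌋=2439; principal=min(694527-2439,580780)=580780; balance=580780-580780=0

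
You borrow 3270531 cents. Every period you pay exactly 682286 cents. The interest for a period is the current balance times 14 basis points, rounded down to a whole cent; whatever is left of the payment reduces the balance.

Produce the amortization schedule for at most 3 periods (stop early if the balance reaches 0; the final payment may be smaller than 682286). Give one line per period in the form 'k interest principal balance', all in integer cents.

1. interest=⌊3270531·14/10000⌋=4578; principal=682286-4578=677708; balance=3270531-677708=2592823
2. interest=⌊2592823·14/10000⌋=3629; principal=682286-3629=678657; balance=2592823-678657=1914166
3. interest=⌊1914166·14/10000⌋=2679; principal=682286-2679=679607; balance=1914166-679607=1234559

1 4578 677708 2592823
2 3629 678657 1914166
3 2679 679607 1234559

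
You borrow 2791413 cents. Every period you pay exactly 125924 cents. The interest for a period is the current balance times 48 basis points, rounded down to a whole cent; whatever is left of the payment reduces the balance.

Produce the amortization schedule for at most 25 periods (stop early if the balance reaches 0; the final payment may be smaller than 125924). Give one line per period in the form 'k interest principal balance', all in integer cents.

1. interest=⌊2791413·48/10000⌋=13398; principal=125924-13398=112526; balance=2791413-112526=2678887
2. interest=⌊2678887·48/10000⌋=12858; principal=125924-12858=113066; balance=2678887-113066=2565821
3. interest=⌊2565821·48/10000⌋=12315; principal=125924-12315=113609; balance=2565821-113609=2452212
4. interest=⌊2452212·48/10000⌋=11770; principal=125924-11770=114154; balance=2452212-114154=2338058
5. interest=⌊2338058·48/10000⌋=11222; principal=125924-11222=114702; balance=2338058-114702=2223356
6. interest=⌊2223356·48/10000⌋=10672; principal=125924-10672=115252; balance=2223356-115252=2108104
7. interest=⌊2108104·48/10000⌋=10118; principal=125924-10118=115806; balance=2108104-115806=1992298
8. interest=⌊1992298·48/10000⌋=9563; principal=125924-9563=116361; balance=1992298-116361=1875937
9. interest=⌊1875937·48/10000⌋=9004; principal=125924-9004=116920; balance=1875937-116920=1759017
10. interest=⌊1759017·48/10000⌋=8443; principal=125924-8443=117481; balance=1759017-117481=1641536
11. interest=⌊1641536·48/10000⌋=7879; principal=125924-7879=118045; balance=1641536-118045=1523491
12. interest=⌊1523491·48/10000⌋=7312; principal=125924-7312=118612; balance=1523491-118612=1404879
13. interest=⌊1404879·48/10000⌋=6743; principal=125924-6743=119181; balance=1404879-119181=1285698
14. interest=⌊1285698·48/10000⌋=6171; principal=125924-6171=119753; balance=1285698-119753=1165945
15. interest=⌊1165945·48/10000⌋=5596; principal=125924-5596=120328; balance=1165945-120328=1045617
16. interest=⌊1045617·48/10000⌋=5018; principal=125924-5018=120906; balance=1045617-120906=924711
17. interest=⌊924711·48/10000⌋=4438; principal=125924-4438=121486; balance=924711-121486=803225
18. interest=⌊803225·48/10000⌋=3855; principal=125924-3855=122069; balance=803225-122069=681156
19. interest=⌊681156·48/10000⌋=3269; principal=125924-3269=122655; balance=681156-122655=558501
20. interest=⌊558501·48/10000⌋=2680; principal=125924-2680=123244; balance=558501-123244=435257
21. interest=⌊435257·48/10000⌋=2089; principal=125924-2089=123835; balance=435257-123835=311422
22. interest=⌊311422·48/10000⌋=1494; principal=125924-1494=124430; balance=311422-124430=186992
23. interest=⌊186992·48/10000⌋=897; principal=125924-897=125027; balance=186992-125027=61965
24. interest=⌊61965·48/10000⌋=297; principal=min(125924-297,61965)=61965; balance=61965-61965=0

1 13398 112526 2678887
2 12858 113066 2565821
3 12315 113609 2452212
4 11770 114154 2338058
5 11222 114702 2223356
6 10672 115252 2108104
7 10118 115806 1992298
8 9563 116361 1875937
9 9004 116920 1759017
10 8443 117481 1641536
11 7879 118045 1523491
12 7312 118612 1404879
13 6743 119181 1285698
14 6171 119753 1165945
15 5596 120328 1045617
16 5018 120906 924711
17 4438 121486 803225
18 3855 122069 681156
19 3269 122655 558501
20 2680 123244 435257
21 2089 123835 311422
22 1494 124430 186992
23 897 125027 61965
24 297 61965 0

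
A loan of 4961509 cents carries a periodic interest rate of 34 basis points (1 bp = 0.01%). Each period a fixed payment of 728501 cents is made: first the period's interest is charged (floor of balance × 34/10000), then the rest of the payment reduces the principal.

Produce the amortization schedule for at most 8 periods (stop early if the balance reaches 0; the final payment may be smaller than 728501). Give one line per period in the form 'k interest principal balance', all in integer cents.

1 16869 711632 4249877
2 14449 714052 3535825
3 12021 716480 2819345
4 9585 718916 2100429
5 7141 721360 1379069
6 4688 723813 655256
7 2227 655256 0

1. interest=⌊4961509·34/10000⌋=16869; principal=728501-16869=711632; balance=4961509-711632=4249877
2. interest=⌊4249877·34/10000⌋=14449; principal=728501-14449=714052; balance=4249877-714052=3535825
3. interest=⌊3535825·34/10000⌋=12021; principal=728501-12021=716480; balance=3535825-716480=2819345
4. interest=⌊2819345·34/10000⌋=9585; principal=728501-9585=718916; balance=2819345-718916=2100429
5. interest=⌊2100429·34/10000⌋=7141; principal=728501-7141=721360; balance=2100429-721360=1379069
6. interest=⌊1379069·34/10000⌋=4688; principal=728501-4688=723813; balance=1379069-723813=655256
7. interest=⌊655256·34/10000⌋=2227; principal=min(728501-2227,655256)=655256; balance=655256-655256=0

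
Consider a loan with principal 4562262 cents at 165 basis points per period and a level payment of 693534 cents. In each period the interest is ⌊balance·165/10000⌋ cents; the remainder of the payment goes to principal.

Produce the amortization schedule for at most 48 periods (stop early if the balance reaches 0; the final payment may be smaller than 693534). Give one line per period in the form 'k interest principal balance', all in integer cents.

1 75277 618257 3944005
2 65076 628458 3315547
3 54706 638828 2676719
4 44165 649369 2027350
5 33451 660083 1367267
6 22559 670975 696292
7 11488 682046 14246
8 235 14246 0

1. interest=⌊4562262·165/10000⌋=75277; principal=693534-75277=618257; balance=4562262-618257=3944005
2. interest=⌊3944005·165/10000⌋=65076; principal=693534-65076=628458; balance=3944005-628458=3315547
3. interest=⌊3315547·165/10000⌋=54706; principal=693534-54706=638828; balance=3315547-638828=2676719
4. interest=⌊2676719·165/10000⌋=44165; principal=693534-44165=649369; balance=2676719-649369=2027350
5. interest=⌊2027350·165/10000⌋=33451; principal=693534-33451=660083; balance=2027350-660083=1367267
6. interest=⌊1367267·165/10000⌋=22559; principal=693534-22559=670975; balance=1367267-670975=696292
7. interest=⌊696292·165/10000⌋=11488; principal=693534-11488=682046; balance=696292-682046=14246
8. interest=⌊14246·165/10000⌋=235; principal=min(693534-235,14246)=14246; balance=14246-14246=0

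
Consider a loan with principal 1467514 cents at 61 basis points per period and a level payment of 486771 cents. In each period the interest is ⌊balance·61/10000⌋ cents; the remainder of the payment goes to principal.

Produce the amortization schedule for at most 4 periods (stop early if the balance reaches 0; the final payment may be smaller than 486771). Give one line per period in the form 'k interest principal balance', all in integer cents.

1. interest=⌊1467514·61/10000⌋=8951; principal=486771-8951=477820; balance=1467514-477820=989694
2. interest=⌊989694·61/10000⌋=6037; principal=486771-6037=480734; balance=989694-480734=508960
3. interest=⌊508960·61/10000⌋=3104; principal=486771-3104=483667; balance=508960-483667=25293
4. interest=⌊25293·61/10000⌋=154; principal=min(486771-154,25293)=25293; balance=25293-25293=0

1 8951 477820 989694
2 6037 480734 508960
3 3104 483667 25293
4 154 25293 0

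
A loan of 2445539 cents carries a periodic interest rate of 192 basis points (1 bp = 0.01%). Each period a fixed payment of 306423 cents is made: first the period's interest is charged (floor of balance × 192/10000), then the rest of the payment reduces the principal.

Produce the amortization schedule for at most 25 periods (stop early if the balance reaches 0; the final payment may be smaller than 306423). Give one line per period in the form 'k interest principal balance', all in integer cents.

1. interest=⌊2445539·192/10000⌋=46954; principal=306423-46954=259469; balance=2445539-259469=2186070
2. interest=⌊2186070·192/10000⌋=41972; principal=306423-41972=264451; balance=2186070-264451=1921619
3. interest=⌊1921619·192/10000⌋=36895; principal=306423-36895=269528; balance=1921619-269528=1652091
4. interest=⌊1652091·192/10000⌋=31720; principal=306423-31720=274703; balance=1652091-274703=1377388
5. interest=⌊1377388·192/10000⌋=26445; principal=306423-26445=279978; balance=1377388-279978=1097410
6. interest=⌊1097410·192/10000⌋=21070; principal=306423-21070=285353; balance=1097410-285353=812057
7. interest=⌊812057·192/10000⌋=15591; principal=306423-15591=290832; balance=812057-290832=521225
8. interest=⌊521225·192/10000⌋=10007; principal=306423-10007=296416; balance=521225-296416=224809
9. interest=⌊224809·192/10000⌋=4316; principal=min(306423-4316,224809)=224809; balance=224809-224809=0

1 46954 259469 2186070
2 41972 264451 1921619
3 36895 269528 1652091
4 31720 274703 1377388
5 26445 279978 1097410
6 21070 285353 812057
7 15591 290832 521225
8 10007 296416 224809
9 4316 224809 0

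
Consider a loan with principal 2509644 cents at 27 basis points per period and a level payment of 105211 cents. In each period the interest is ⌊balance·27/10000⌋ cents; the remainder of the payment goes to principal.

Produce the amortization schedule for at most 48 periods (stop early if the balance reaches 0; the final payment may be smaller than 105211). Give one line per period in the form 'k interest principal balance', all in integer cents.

1 6776 98435 2411209
2 6510 98701 2312508
3 6243 98968 2213540
4 5976 99235 2114305
5 5708 99503 2014802
6 5439 99772 1915030
7 5170 100041 1814989
8 4900 100311 1714678
9 4629 100582 1614096
10 4358 100853 1513243
11 4085 101126 1412117
12 3812 101399 1310718
13 3538 101673 1209045
14 3264 101947 1107098
15 2989 102222 1004876
16 2713 102498 902378
17 2436 102775 799603
18 2158 103053 696550
19 1880 103331 593219
20 1601 103610 489609
21 1321 103890 385719
22 1041 104170 281549
23 760 104451 177098
24 478 104733 72365
25 195 72365 0

1. interest=⌊2509644·27/10000⌋=6776; principal=105211-6776=98435; balance=2509644-98435=2411209
2. interest=⌊2411209·27/10000⌋=6510; principal=105211-6510=98701; balance=2411209-98701=2312508
3. interest=⌊2312508·27/10000⌋=6243; principal=105211-6243=98968; balance=2312508-98968=2213540
4. interest=⌊2213540·27/10000⌋=5976; principal=105211-5976=99235; balance=2213540-99235=2114305
5. interest=⌊2114305·27/10000⌋=5708; principal=105211-5708=99503; balance=2114305-99503=2014802
6. interest=⌊2014802·27/10000⌋=5439; principal=105211-5439=99772; balance=2014802-99772=1915030
7. interest=⌊1915030·27/10000⌋=5170; principal=105211-5170=100041; balance=1915030-100041=1814989
8. interest=⌊1814989·27/10000⌋=4900; principal=105211-4900=100311; balance=1814989-100311=1714678
9. interest=⌊1714678·27/10000⌋=4629; principal=105211-4629=100582; balance=1714678-100582=1614096
10. interest=⌊1614096·27/10000⌋=4358; principal=105211-4358=100853; balance=1614096-100853=1513243
11. interest=⌊1513243·27/10000⌋=4085; principal=105211-4085=101126; balance=1513243-101126=1412117
12. interest=⌊1412117·27/10000⌋=3812; principal=105211-3812=101399; balance=1412117-101399=1310718
13. interest=⌊1310718·27/10000⌋=3538; principal=105211-3538=101673; balance=1310718-101673=1209045
14. interest=⌊1209045·27/10000⌋=3264; principal=105211-3264=101947; balance=1209045-101947=1107098
15. interest=⌊1107098·27/10000⌋=2989; principal=105211-2989=102222; balance=1107098-102222=1004876
16. interest=⌊1004876·27/10000⌋=2713; principal=105211-2713=102498; balance=1004876-102498=902378
17. interest=⌊902378·27/10000⌋=2436; principal=105211-2436=102775; balance=902378-102775=799603
18. interest=⌊799603·27/10000⌋=2158; principal=105211-2158=103053; balance=799603-103053=696550
19. interest=⌊696550·27/10000⌋=1880; principal=105211-1880=103331; balance=696550-103331=593219
20. interest=⌊593219·27/10000⌋=1601; principal=105211-1601=103610; balance=593219-103610=489609
21. interest=⌊489609·27/10000⌋=1321; principal=105211-1321=103890; balance=489609-103890=385719
22. interest=⌊385719·27/10000⌋=1041; principal=105211-1041=104170; balance=385719-104170=281549
23. interest=⌊281549·27/10000⌋=760; principal=105211-760=104451; balance=281549-104451=177098
24. interest=⌊177098·27/10000⌋=478; principal=105211-478=104733; balance=177098-104733=72365
25. interest=⌊72365·27/10000⌋=195; principal=min(105211-195,72365)=72365; balance=72365-72365=0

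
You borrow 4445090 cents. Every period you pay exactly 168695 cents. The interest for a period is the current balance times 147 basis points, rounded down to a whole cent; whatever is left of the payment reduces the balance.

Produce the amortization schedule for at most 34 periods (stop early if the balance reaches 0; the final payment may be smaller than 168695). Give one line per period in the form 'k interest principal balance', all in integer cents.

1 65342 103353 4341737
2 63823 104872 4236865
3 62281 106414 4130451
4 60717 107978 4022473
5 59130 109565 3912908
6 57519 111176 3801732
7 55885 112810 3688922
8 54227 114468 3574454
9 52544 116151 3458303
10 50837 117858 3340445
11 49104 119591 3220854
12 47346 121349 3099505
13 45562 123133 2976372
14 43752 124943 2851429
15 41916 126779 2724650
16 40052 128643 2596007
17 38161 130534 2465473
18 36242 132453 2333020
19 34295 134400 2198620
20 32319 136376 2062244
21 30314 138381 1923863
22 28280 140415 1783448
23 26216 142479 1640969
24 24122 144573 1496396
25 21997 146698 1349698
26 19840 148855 1200843
27 17652 151043 1049800
28 15432 153263 896537
29 13179 155516 741021
30 10893 157802 583219
31 8573 160122 423097
32 6219 162476 260621
33 3831 164864 95757
34 1407 95757 0

1. interest=⌊4445090·147/10000⌋=65342; principal=168695-65342=103353; balance=4445090-103353=4341737
2. interest=⌊4341737·147/10000⌋=63823; principal=168695-63823=104872; balance=4341737-104872=4236865
3. interest=⌊4236865·147/10000⌋=62281; principal=168695-62281=106414; balance=4236865-106414=4130451
4. interest=⌊4130451·147/10000⌋=60717; principal=168695-60717=107978; balance=4130451-107978=4022473
5. interest=⌊4022473·147/10000⌋=59130; principal=168695-59130=109565; balance=4022473-109565=3912908
6. interest=⌊3912908·147/10000⌋=57519; principal=168695-57519=111176; balance=3912908-111176=3801732
7. interest=⌊3801732·147/10000⌋=55885; principal=168695-55885=112810; balance=3801732-112810=3688922
8. interest=⌊3688922·147/10000⌋=54227; principal=168695-54227=114468; balance=3688922-114468=3574454
9. interest=⌊3574454·147/10000⌋=52544; principal=168695-52544=116151; balance=3574454-116151=3458303
10. interest=⌊3458303·147/10000⌋=50837; principal=168695-50837=117858; balance=3458303-117858=3340445
11. interest=⌊3340445·147/10000⌋=49104; principal=168695-49104=119591; balance=3340445-119591=3220854
12. interest=⌊3220854·147/10000⌋=47346; principal=168695-47346=121349; balance=3220854-121349=3099505
13. interest=⌊3099505·147/10000⌋=45562; principal=168695-45562=123133; balance=3099505-123133=2976372
14. interest=⌊2976372·147/10000⌋=43752; principal=168695-43752=124943; balance=2976372-124943=2851429
15. interest=⌊2851429·147/10000⌋=41916; principal=168695-41916=126779; balance=2851429-126779=2724650
16. interest=⌊2724650·147/10000⌋=40052; principal=168695-40052=128643; balance=2724650-128643=2596007
17. interest=⌊2596007·147/10000⌋=38161; principal=168695-38161=130534; balance=2596007-130534=2465473
18. interest=⌊2465473·147/10000⌋=36242; principal=168695-36242=132453; balance=2465473-132453=2333020
19. interest=⌊2333020·147/10000⌋=34295; principal=168695-34295=134400; balance=2333020-134400=2198620
20. interest=⌊2198620·147/10000⌋=32319; principal=168695-32319=136376; balance=2198620-136376=2062244
21. interest=⌊2062244·147/10000⌋=30314; principal=168695-30314=138381; balance=2062244-138381=1923863
22. interest=⌊1923863·147/10000⌋=28280; principal=168695-28280=140415; balance=1923863-140415=1783448
23. interest=⌊1783448·147/10000⌋=26216; principal=168695-26216=142479; balance=1783448-142479=1640969
24. interest=⌊1640969·147/10000⌋=24122; principal=168695-24122=144573; balance=1640969-144573=1496396
25. interest=⌊1496396·147/10000⌋=21997; principal=168695-21997=146698; balance=1496396-146698=1349698
26. interest=⌊1349698·147/10000⌋=19840; principal=168695-19840=148855; balance=1349698-148855=1200843
27. interest=⌊1200843·147/10000⌋=17652; principal=168695-17652=151043; balance=1200843-151043=1049800
28. interest=⌊1049800·147/10000⌋=15432; principal=168695-15432=153263; balance=1049800-153263=896537
29. interest=⌊896537·147/10000⌋=13179; principal=168695-13179=155516; balance=896537-155516=741021
30. interest=⌊741021·147/10000⌋=10893; principal=168695-10893=157802; balance=741021-157802=583219
31. interest=⌊583219·147/10000⌋=8573; principal=168695-8573=160122; balance=583219-160122=423097
32. interest=⌊423097·147/10000⌋=6219; principal=168695-6219=162476; balance=423097-162476=260621
33. interest=⌊260621·147/10000⌋=3831; principal=168695-3831=164864; balance=260621-164864=95757
34. interest=⌊95757·147/10000⌋=1407; principal=min(168695-1407,95757)=95757; balance=95757-95757=0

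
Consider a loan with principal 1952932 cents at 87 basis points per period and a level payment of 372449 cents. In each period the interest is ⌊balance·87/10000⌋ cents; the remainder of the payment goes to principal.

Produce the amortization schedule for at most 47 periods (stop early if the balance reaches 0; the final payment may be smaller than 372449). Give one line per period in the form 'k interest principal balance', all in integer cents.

1 16990 355459 1597473
2 13898 358551 1238922
3 10778 361671 877251
4 7632 364817 512434
5 4458 367991 144443
6 1256 144443 0

1. interest=⌊1952932·87/10000⌋=16990; principal=372449-16990=355459; balance=1952932-355459=1597473
2. interest=⌊1597473·87/10000⌋=13898; principal=372449-13898=358551; balance=1597473-358551=1238922
3. interest=⌊1238922·87/10000⌋=10778; principal=372449-10778=361671; balance=1238922-361671=877251
4. interest=⌊877251·87/10000⌋=7632; principal=372449-7632=364817; balance=877251-364817=512434
5. interest=⌊512434·87/10000⌋=4458; principal=372449-4458=367991; balance=512434-367991=144443
6. interest=⌊144443·87/10000⌋=1256; principal=min(372449-1256,144443)=144443; balance=144443-144443=0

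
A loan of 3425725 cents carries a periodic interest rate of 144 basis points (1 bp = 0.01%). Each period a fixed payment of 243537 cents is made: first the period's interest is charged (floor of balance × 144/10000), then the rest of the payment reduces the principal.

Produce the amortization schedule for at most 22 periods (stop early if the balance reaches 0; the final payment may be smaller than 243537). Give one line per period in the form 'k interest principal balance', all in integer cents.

1. interest=⌊3425725·144/10000⌋=49330; principal=243537-49330=194207; balance=3425725-194207=3231518
2. interest=⌊3231518·144/10000⌋=46533; principal=243537-46533=197004; balance=3231518-197004=3034514
3. interest=⌊3034514·144/10000⌋=43697; principal=243537-43697=199840; balance=3034514-199840=2834674
4. interest=⌊2834674·144/10000⌋=40819; principal=243537-40819=202718; balance=2834674-202718=2631956
5. interest=⌊2631956·144/10000⌋=37900; principal=243537-37900=205637; balance=2631956-205637=2426319
6. interest=⌊2426319·144/10000⌋=34938; principal=243537-34938=208599; balance=2426319-208599=2217720
7. interest=⌊2217720·144/10000⌋=31935; principal=243537-31935=211602; balance=2217720-211602=2006118
8. interest=⌊2006118·144/10000⌋=28888; principal=243537-28888=214649; balance=2006118-214649=1791469
9. interest=⌊1791469·144/10000⌋=25797; principal=243537-25797=217740; balance=1791469-217740=1573729
10. interest=⌊1573729·144/10000⌋=22661; principal=243537-22661=220876; balance=1573729-220876=1352853
11. interest=⌊1352853·144/10000⌋=19481; principal=243537-19481=224056; balance=1352853-224056=1128797
12. interest=⌊1128797·144/10000⌋=16254; principal=243537-16254=227283; balance=1128797-227283=901514
13. interest=⌊901514·144/10000⌋=12981; principal=243537-12981=230556; balance=901514-230556=670958
14. interest=⌊670958·144/10000⌋=9661; principal=243537-9661=233876; balance=670958-233876=437082
15. interest=⌊437082·144/10000⌋=6293; principal=243537-6293=237244; balance=437082-237244=199838
16. interest=⌊199838·144/10000⌋=2877; principal=min(243537-2877,199838)=199838; balance=199838-199838=0

1 49330 194207 3231518
2 46533 197004 3034514
3 43697 199840 2834674
4 40819 202718 2631956
5 37900 205637 2426319
6 34938 208599 2217720
7 31935 211602 2006118
8 28888 214649 1791469
9 25797 217740 1573729
10 22661 220876 1352853
11 19481 224056 1128797
12 16254 227283 901514
13 12981 230556 670958
14 9661 233876 437082
15 6293 237244 199838
16 2877 199838 0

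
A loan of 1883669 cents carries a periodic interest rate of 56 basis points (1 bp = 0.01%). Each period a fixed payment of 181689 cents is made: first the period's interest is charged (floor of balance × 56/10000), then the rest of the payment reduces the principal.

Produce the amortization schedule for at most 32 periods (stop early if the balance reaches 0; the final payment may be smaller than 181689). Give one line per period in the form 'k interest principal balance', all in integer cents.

1. interest=⌊1883669·56/10000⌋=10548; principal=181689-10548=171141; balance=1883669-171141=1712528
2. interest=⌊1712528·56/10000⌋=9590; principal=181689-9590=172099; balance=1712528-172099=1540429
3. interest=⌊1540429·56/10000⌋=8626; principal=181689-8626=173063; balance=1540429-173063=1367366
4. interest=⌊1367366·56/10000⌋=7657; principal=181689-7657=174032; balance=1367366-174032=1193334
5. interest=⌊1193334·56/10000⌋=6682; principal=181689-6682=175007; balance=1193334-175007=1018327
6. interest=⌊1018327·56/10000⌋=5702; principal=181689-5702=175987; balance=1018327-175987=842340
7. interest=⌊842340·56/10000⌋=4717; principal=181689-4717=176972; balance=842340-176972=665368
8. interest=⌊665368·56/10000⌋=3726; principal=181689-3726=177963; balance=665368-177963=487405
9. interest=⌊487405·56/10000⌋=2729; principal=181689-2729=178960; balance=487405-178960=308445
10. interest=⌊308445·56/10000⌋=1727; principal=181689-1727=179962; balance=308445-179962=128483
11. interest=⌊128483·56/10000⌋=719; principal=min(181689-719,128483)=128483; balance=128483-128483=0

1 10548 171141 1712528
2 9590 172099 1540429
3 8626 173063 1367366
4 7657 174032 1193334
5 6682 175007 1018327
6 5702 175987 842340
7 4717 176972 665368
8 3726 177963 487405
9 2729 178960 308445
10 1727 179962 128483
11 719 128483 0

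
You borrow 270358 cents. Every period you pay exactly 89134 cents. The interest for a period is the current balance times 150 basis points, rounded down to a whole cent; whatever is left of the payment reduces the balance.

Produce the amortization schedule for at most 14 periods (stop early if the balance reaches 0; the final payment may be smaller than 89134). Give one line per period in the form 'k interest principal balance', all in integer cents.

1 4055 85079 185279
2 2779 86355 98924
3 1483 87651 11273
4 169 11273 0

1. interest=⌊270358·150/10000⌋=4055; principal=89134-4055=85079; balance=270358-85079=185279
2. interest=⌊185279·150/10000⌋=2779; principal=89134-2779=86355; balance=185279-86355=98924
3. interest=⌊98924·150/10000⌋=1483; principal=89134-1483=87651; balance=98924-87651=11273
4. interest=⌊11273·150/10000⌋=169; principal=min(89134-169,11273)=11273; balance=11273-11273=0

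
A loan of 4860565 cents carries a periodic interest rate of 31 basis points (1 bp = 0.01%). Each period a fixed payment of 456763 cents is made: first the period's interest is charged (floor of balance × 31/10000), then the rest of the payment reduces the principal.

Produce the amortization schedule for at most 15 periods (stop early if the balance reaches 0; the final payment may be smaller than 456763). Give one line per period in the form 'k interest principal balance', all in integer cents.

1. interest=⌊4860565·31/10000⌋=15067; principal=456763-15067=441696; balance=4860565-441696=4418869
2. interest=⌊4418869·31/10000⌋=13698; principal=456763-13698=443065; balance=4418869-443065=3975804
3. interest=⌊3975804·31/10000⌋=12324; principal=456763-12324=444439; balance=3975804-444439=3531365
4. interest=⌊3531365·31/10000⌋=10947; principal=456763-10947=445816; balance=3531365-445816=3085549
5. interest=⌊3085549·31/10000⌋=9565; principal=456763-9565=447198; balance=3085549-447198=2638351
6. interest=⌊2638351·31/10000⌋=8178; principal=456763-8178=448585; balance=2638351-448585=2189766
7. interest=⌊2189766·31/10000⌋=6788; principal=456763-6788=449975; balance=2189766-449975=1739791
8. interest=⌊1739791·31/10000⌋=5393; principal=456763-5393=451370; balance=1739791-451370=1288421
9. interest=⌊1288421·31/10000⌋=3994; principal=456763-3994=452769; balance=1288421-452769=835652
10. interest=⌊835652·31/10000⌋=2590; principal=456763-2590=454173; balance=835652-454173=381479
11. interest=⌊381479·31/10000⌋=1182; principal=min(456763-1182,381479)=381479; balance=381479-381479=0

1 15067 441696 4418869
2 13698 443065 3975804
3 12324 444439 3531365
4 10947 445816 3085549
5 9565 447198 2638351
6 8178 448585 2189766
7 6788 449975 1739791
8 5393 451370 1288421
9 3994 452769 835652
10 2590 454173 381479
11 1182 381479 0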